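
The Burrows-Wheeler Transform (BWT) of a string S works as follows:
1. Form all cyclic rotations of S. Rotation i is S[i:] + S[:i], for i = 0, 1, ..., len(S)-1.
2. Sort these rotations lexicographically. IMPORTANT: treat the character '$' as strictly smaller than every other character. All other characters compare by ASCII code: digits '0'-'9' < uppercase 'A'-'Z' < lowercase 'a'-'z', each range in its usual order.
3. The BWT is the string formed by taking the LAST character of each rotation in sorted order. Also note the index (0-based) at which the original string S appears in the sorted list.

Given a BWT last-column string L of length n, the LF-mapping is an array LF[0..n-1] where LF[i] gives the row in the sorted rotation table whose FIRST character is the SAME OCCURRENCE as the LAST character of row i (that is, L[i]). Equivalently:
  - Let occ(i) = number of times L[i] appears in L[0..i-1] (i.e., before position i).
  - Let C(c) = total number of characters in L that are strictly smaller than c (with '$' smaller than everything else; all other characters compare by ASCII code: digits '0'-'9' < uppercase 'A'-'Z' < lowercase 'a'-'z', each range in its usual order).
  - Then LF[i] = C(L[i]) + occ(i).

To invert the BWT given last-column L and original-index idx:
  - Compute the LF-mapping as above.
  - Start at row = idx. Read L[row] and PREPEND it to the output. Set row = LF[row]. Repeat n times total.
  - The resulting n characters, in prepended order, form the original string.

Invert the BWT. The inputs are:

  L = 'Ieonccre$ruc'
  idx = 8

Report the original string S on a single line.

Answer: occurrenceI$

Derivation:
LF mapping: 1 5 8 7 2 3 9 6 0 10 11 4
Walk LF starting at row 8, prepending L[row]:
  step 1: row=8, L[8]='$', prepend. Next row=LF[8]=0
  step 2: row=0, L[0]='I', prepend. Next row=LF[0]=1
  step 3: row=1, L[1]='e', prepend. Next row=LF[1]=5
  step 4: row=5, L[5]='c', prepend. Next row=LF[5]=3
  step 5: row=3, L[3]='n', prepend. Next row=LF[3]=7
  step 6: row=7, L[7]='e', prepend. Next row=LF[7]=6
  step 7: row=6, L[6]='r', prepend. Next row=LF[6]=9
  step 8: row=9, L[9]='r', prepend. Next row=LF[9]=10
  step 9: row=10, L[10]='u', prepend. Next row=LF[10]=11
  step 10: row=11, L[11]='c', prepend. Next row=LF[11]=4
  step 11: row=4, L[4]='c', prepend. Next row=LF[4]=2
  step 12: row=2, L[2]='o', prepend. Next row=LF[2]=8
Reversed output: occurrenceI$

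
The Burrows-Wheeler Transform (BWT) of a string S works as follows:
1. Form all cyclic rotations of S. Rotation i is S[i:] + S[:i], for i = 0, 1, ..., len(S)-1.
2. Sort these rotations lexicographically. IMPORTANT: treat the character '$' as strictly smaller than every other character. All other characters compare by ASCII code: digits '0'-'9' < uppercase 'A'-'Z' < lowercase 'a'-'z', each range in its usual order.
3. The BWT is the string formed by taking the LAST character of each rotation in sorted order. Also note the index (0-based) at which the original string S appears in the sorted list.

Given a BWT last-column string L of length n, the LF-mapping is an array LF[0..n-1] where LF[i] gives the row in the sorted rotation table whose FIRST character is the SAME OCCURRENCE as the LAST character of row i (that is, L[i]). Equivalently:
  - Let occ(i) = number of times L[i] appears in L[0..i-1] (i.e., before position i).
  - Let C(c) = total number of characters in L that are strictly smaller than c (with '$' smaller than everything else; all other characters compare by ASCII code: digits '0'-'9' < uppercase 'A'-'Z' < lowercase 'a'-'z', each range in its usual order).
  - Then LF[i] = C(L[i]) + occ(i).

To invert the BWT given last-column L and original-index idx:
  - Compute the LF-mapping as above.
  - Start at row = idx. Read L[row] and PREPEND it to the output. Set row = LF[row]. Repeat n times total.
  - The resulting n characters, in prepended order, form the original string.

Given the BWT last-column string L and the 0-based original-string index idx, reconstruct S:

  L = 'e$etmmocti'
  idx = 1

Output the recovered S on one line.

Answer: committee$

Derivation:
LF mapping: 2 0 3 8 5 6 7 1 9 4
Walk LF starting at row 1, prepending L[row]:
  step 1: row=1, L[1]='$', prepend. Next row=LF[1]=0
  step 2: row=0, L[0]='e', prepend. Next row=LF[0]=2
  step 3: row=2, L[2]='e', prepend. Next row=LF[2]=3
  step 4: row=3, L[3]='t', prepend. Next row=LF[3]=8
  step 5: row=8, L[8]='t', prepend. Next row=LF[8]=9
  step 6: row=9, L[9]='i', prepend. Next row=LF[9]=4
  step 7: row=4, L[4]='m', prepend. Next row=LF[4]=5
  step 8: row=5, L[5]='m', prepend. Next row=LF[5]=6
  step 9: row=6, L[6]='o', prepend. Next row=LF[6]=7
  step 10: row=7, L[7]='c', prepend. Next row=LF[7]=1
Reversed output: committee$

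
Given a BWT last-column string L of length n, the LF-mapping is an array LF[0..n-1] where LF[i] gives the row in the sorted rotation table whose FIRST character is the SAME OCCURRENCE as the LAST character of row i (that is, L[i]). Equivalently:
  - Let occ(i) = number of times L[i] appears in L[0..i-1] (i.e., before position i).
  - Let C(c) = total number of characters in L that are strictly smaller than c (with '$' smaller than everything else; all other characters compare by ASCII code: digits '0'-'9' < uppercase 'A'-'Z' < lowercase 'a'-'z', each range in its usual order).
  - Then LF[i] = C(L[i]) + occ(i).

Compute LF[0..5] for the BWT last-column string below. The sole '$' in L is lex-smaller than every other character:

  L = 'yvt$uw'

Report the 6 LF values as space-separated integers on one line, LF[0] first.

Char counts: '$':1, 't':1, 'u':1, 'v':1, 'w':1, 'y':1
C (first-col start): C('$')=0, C('t')=1, C('u')=2, C('v')=3, C('w')=4, C('y')=5
L[0]='y': occ=0, LF[0]=C('y')+0=5+0=5
L[1]='v': occ=0, LF[1]=C('v')+0=3+0=3
L[2]='t': occ=0, LF[2]=C('t')+0=1+0=1
L[3]='$': occ=0, LF[3]=C('$')+0=0+0=0
L[4]='u': occ=0, LF[4]=C('u')+0=2+0=2
L[5]='w': occ=0, LF[5]=C('w')+0=4+0=4

Answer: 5 3 1 0 2 4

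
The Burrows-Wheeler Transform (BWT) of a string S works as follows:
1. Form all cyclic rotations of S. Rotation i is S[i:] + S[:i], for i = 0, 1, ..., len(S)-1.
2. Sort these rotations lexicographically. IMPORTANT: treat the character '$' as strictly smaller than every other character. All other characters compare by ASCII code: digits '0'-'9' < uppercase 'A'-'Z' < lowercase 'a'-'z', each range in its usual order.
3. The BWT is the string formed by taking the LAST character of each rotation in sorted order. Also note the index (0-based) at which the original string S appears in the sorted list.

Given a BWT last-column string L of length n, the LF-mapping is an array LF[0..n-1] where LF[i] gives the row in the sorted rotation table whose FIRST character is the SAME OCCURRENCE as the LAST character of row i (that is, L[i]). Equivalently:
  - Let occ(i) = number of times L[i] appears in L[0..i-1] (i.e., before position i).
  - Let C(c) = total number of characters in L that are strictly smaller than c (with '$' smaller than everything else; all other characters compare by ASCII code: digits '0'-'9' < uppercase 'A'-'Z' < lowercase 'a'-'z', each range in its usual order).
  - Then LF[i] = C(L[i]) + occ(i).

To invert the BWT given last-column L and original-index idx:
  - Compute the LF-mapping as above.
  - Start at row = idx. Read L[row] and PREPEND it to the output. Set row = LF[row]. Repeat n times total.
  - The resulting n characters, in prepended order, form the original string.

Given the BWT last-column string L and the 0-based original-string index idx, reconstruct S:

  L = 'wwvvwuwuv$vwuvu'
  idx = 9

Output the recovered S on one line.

LF mapping: 10 11 5 6 12 1 13 2 7 0 8 14 3 9 4
Walk LF starting at row 9, prepending L[row]:
  step 1: row=9, L[9]='$', prepend. Next row=LF[9]=0
  step 2: row=0, L[0]='w', prepend. Next row=LF[0]=10
  step 3: row=10, L[10]='v', prepend. Next row=LF[10]=8
  step 4: row=8, L[8]='v', prepend. Next row=LF[8]=7
  step 5: row=7, L[7]='u', prepend. Next row=LF[7]=2
  step 6: row=2, L[2]='v', prepend. Next row=LF[2]=5
  step 7: row=5, L[5]='u', prepend. Next row=LF[5]=1
  step 8: row=1, L[1]='w', prepend. Next row=LF[1]=11
  step 9: row=11, L[11]='w', prepend. Next row=LF[11]=14
  step 10: row=14, L[14]='u', prepend. Next row=LF[14]=4
  step 11: row=4, L[4]='w', prepend. Next row=LF[4]=12
  step 12: row=12, L[12]='u', prepend. Next row=LF[12]=3
  step 13: row=3, L[3]='v', prepend. Next row=LF[3]=6
  step 14: row=6, L[6]='w', prepend. Next row=LF[6]=13
  step 15: row=13, L[13]='v', prepend. Next row=LF[13]=9
Reversed output: vwvuwuwwuvuvvw$

Answer: vwvuwuwwuvuvvw$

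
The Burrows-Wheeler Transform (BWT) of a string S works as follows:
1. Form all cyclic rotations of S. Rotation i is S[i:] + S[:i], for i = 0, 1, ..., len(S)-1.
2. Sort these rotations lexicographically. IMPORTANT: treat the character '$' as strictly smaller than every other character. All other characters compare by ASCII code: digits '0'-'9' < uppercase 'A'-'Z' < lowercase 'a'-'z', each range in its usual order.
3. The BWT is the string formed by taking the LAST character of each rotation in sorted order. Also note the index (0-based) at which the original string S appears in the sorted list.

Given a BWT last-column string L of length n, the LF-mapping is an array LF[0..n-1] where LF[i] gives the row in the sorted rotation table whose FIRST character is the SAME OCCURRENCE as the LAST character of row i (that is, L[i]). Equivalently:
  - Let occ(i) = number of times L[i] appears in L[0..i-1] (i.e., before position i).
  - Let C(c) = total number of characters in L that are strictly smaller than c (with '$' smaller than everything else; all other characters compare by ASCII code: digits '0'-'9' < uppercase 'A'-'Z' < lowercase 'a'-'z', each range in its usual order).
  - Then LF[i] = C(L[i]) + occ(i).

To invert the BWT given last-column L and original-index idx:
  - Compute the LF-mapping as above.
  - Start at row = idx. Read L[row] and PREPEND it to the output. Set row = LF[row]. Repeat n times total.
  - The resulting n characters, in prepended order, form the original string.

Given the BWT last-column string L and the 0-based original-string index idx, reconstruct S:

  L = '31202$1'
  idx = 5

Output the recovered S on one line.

LF mapping: 6 2 4 1 5 0 3
Walk LF starting at row 5, prepending L[row]:
  step 1: row=5, L[5]='$', prepend. Next row=LF[5]=0
  step 2: row=0, L[0]='3', prepend. Next row=LF[0]=6
  step 3: row=6, L[6]='1', prepend. Next row=LF[6]=3
  step 4: row=3, L[3]='0', prepend. Next row=LF[3]=1
  step 5: row=1, L[1]='1', prepend. Next row=LF[1]=2
  step 6: row=2, L[2]='2', prepend. Next row=LF[2]=4
  step 7: row=4, L[4]='2', prepend. Next row=LF[4]=5
Reversed output: 221013$

Answer: 221013$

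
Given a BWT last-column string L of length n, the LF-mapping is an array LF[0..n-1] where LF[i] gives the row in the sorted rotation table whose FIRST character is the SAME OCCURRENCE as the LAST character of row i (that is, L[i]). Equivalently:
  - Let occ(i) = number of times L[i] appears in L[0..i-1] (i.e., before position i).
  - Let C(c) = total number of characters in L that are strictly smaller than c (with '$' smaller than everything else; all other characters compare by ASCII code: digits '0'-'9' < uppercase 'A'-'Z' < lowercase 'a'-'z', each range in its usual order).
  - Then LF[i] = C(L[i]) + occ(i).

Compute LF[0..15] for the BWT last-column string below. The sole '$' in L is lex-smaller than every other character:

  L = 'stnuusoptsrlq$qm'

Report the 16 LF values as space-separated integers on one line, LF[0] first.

Char counts: '$':1, 'l':1, 'm':1, 'n':1, 'o':1, 'p':1, 'q':2, 'r':1, 's':3, 't':2, 'u':2
C (first-col start): C('$')=0, C('l')=1, C('m')=2, C('n')=3, C('o')=4, C('p')=5, C('q')=6, C('r')=8, C('s')=9, C('t')=12, C('u')=14
L[0]='s': occ=0, LF[0]=C('s')+0=9+0=9
L[1]='t': occ=0, LF[1]=C('t')+0=12+0=12
L[2]='n': occ=0, LF[2]=C('n')+0=3+0=3
L[3]='u': occ=0, LF[3]=C('u')+0=14+0=14
L[4]='u': occ=1, LF[4]=C('u')+1=14+1=15
L[5]='s': occ=1, LF[5]=C('s')+1=9+1=10
L[6]='o': occ=0, LF[6]=C('o')+0=4+0=4
L[7]='p': occ=0, LF[7]=C('p')+0=5+0=5
L[8]='t': occ=1, LF[8]=C('t')+1=12+1=13
L[9]='s': occ=2, LF[9]=C('s')+2=9+2=11
L[10]='r': occ=0, LF[10]=C('r')+0=8+0=8
L[11]='l': occ=0, LF[11]=C('l')+0=1+0=1
L[12]='q': occ=0, LF[12]=C('q')+0=6+0=6
L[13]='$': occ=0, LF[13]=C('$')+0=0+0=0
L[14]='q': occ=1, LF[14]=C('q')+1=6+1=7
L[15]='m': occ=0, LF[15]=C('m')+0=2+0=2

Answer: 9 12 3 14 15 10 4 5 13 11 8 1 6 0 7 2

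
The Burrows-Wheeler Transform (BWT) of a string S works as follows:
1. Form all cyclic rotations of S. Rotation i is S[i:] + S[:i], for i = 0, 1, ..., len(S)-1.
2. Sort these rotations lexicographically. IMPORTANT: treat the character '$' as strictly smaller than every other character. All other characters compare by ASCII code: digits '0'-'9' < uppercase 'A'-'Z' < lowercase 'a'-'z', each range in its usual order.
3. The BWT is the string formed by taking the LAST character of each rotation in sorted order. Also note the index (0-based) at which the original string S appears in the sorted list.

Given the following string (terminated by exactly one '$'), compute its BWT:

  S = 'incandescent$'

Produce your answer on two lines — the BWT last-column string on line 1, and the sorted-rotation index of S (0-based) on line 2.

Answer: tcnsncd$iaeen
7

Derivation:
All 13 rotations (rotation i = S[i:]+S[:i]):
  rot[0] = incandescent$
  rot[1] = ncandescent$i
  rot[2] = candescent$in
  rot[3] = andescent$inc
  rot[4] = ndescent$inca
  rot[5] = descent$incan
  rot[6] = escent$incand
  rot[7] = scent$incande
  rot[8] = cent$incandes
  rot[9] = ent$incandesc
  rot[10] = nt$incandesce
  rot[11] = t$incandescen
  rot[12] = $incandescent
Sorted (with $ < everything):
  sorted[0] = $incandescent  (last char: 't')
  sorted[1] = andescent$inc  (last char: 'c')
  sorted[2] = candescent$in  (last char: 'n')
  sorted[3] = cent$incandes  (last char: 's')
  sorted[4] = descent$incan  (last char: 'n')
  sorted[5] = ent$incandesc  (last char: 'c')
  sorted[6] = escent$incand  (last char: 'd')
  sorted[7] = incandescent$  (last char: '$')
  sorted[8] = ncandescent$i  (last char: 'i')
  sorted[9] = ndescent$inca  (last char: 'a')
  sorted[10] = nt$incandesce  (last char: 'e')
  sorted[11] = scent$incande  (last char: 'e')
  sorted[12] = t$incandescen  (last char: 'n')
Last column: tcnsncd$iaeen
Original string S is at sorted index 7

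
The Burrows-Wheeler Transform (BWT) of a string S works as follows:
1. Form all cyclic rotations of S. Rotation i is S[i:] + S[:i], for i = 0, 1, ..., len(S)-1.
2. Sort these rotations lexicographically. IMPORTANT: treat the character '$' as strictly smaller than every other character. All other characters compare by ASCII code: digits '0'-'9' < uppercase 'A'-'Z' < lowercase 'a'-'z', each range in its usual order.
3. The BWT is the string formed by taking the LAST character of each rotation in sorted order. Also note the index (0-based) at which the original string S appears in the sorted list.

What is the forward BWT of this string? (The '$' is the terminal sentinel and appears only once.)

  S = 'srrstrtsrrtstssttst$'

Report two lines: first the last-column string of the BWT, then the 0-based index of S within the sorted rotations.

Answer: tssrtr$tttrtsssrstrs
6

Derivation:
All 20 rotations (rotation i = S[i:]+S[:i]):
  rot[0] = srrstrtsrrtstssttst$
  rot[1] = rrstrtsrrtstssttst$s
  rot[2] = rstrtsrrtstssttst$sr
  rot[3] = strtsrrtstssttst$srr
  rot[4] = trtsrrtstssttst$srrs
  rot[5] = rtsrrtstssttst$srrst
  rot[6] = tsrrtstssttst$srrstr
  rot[7] = srrtstssttst$srrstrt
  rot[8] = rrtstssttst$srrstrts
  rot[9] = rtstssttst$srrstrtsr
  rot[10] = tstssttst$srrstrtsrr
  rot[11] = stssttst$srrstrtsrrt
  rot[12] = tssttst$srrstrtsrrts
  rot[13] = ssttst$srrstrtsrrtst
  rot[14] = sttst$srrstrtsrrtsts
  rot[15] = ttst$srrstrtsrrtstss
  rot[16] = tst$srrstrtsrrtstsst
  rot[17] = st$srrstrtsrrtstsstt
  rot[18] = t$srrstrtsrrtstsstts
  rot[19] = $srrstrtsrrtstssttst
Sorted (with $ < everything):
  sorted[0] = $srrstrtsrrtstssttst  (last char: 't')
  sorted[1] = rrstrtsrrtstssttst$s  (last char: 's')
  sorted[2] = rrtstssttst$srrstrts  (last char: 's')
  sorted[3] = rstrtsrrtstssttst$sr  (last char: 'r')
  sorted[4] = rtsrrtstssttst$srrst  (last char: 't')
  sorted[5] = rtstssttst$srrstrtsr  (last char: 'r')
  sorted[6] = srrstrtsrrtstssttst$  (last char: '$')
  sorted[7] = srrtstssttst$srrstrt  (last char: 't')
  sorted[8] = ssttst$srrstrtsrrtst  (last char: 't')
  sorted[9] = st$srrstrtsrrtstsstt  (last char: 't')
  sorted[10] = strtsrrtstssttst$srr  (last char: 'r')
  sorted[11] = stssttst$srrstrtsrrt  (last char: 't')
  sorted[12] = sttst$srrstrtsrrtsts  (last char: 's')
  sorted[13] = t$srrstrtsrrtstsstts  (last char: 's')
  sorted[14] = trtsrrtstssttst$srrs  (last char: 's')
  sorted[15] = tsrrtstssttst$srrstr  (last char: 'r')
  sorted[16] = tssttst$srrstrtsrrts  (last char: 's')
  sorted[17] = tst$srrstrtsrrtstsst  (last char: 't')
  sorted[18] = tstssttst$srrstrtsrr  (last char: 'r')
  sorted[19] = ttst$srrstrtsrrtstss  (last char: 's')
Last column: tssrtr$tttrtsssrstrs
Original string S is at sorted index 6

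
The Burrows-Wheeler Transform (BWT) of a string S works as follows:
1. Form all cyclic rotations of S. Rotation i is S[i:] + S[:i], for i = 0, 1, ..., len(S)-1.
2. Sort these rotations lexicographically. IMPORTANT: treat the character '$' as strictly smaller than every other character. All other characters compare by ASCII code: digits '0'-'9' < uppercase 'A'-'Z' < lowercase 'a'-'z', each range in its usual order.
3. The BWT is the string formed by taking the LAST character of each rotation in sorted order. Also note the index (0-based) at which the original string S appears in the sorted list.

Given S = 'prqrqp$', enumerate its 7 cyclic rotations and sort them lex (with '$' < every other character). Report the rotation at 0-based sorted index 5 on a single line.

All 7 rotations (rotation i = S[i:]+S[:i]):
  rot[0] = prqrqp$
  rot[1] = rqrqp$p
  rot[2] = qrqp$pr
  rot[3] = rqp$prq
  rot[4] = qp$prqr
  rot[5] = p$prqrq
  rot[6] = $prqrqp
Sorted (with $ < everything):
  sorted[0] = $prqrqp
  sorted[1] = p$prqrq
  sorted[2] = prqrqp$
  sorted[3] = qp$prqr
  sorted[4] = qrqp$pr
  sorted[5] = rqp$prq
  sorted[6] = rqrqp$p
sorted[5] = rqp$prq

Answer: rqp$prq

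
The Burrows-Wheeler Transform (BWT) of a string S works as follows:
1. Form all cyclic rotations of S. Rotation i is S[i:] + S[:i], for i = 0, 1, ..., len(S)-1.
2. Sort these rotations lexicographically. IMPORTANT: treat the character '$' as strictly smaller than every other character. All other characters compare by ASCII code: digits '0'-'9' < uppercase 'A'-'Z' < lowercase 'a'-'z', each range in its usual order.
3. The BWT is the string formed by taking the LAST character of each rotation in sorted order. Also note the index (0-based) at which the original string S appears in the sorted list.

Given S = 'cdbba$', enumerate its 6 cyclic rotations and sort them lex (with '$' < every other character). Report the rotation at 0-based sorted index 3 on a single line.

Answer: bba$cd

Derivation:
All 6 rotations (rotation i = S[i:]+S[:i]):
  rot[0] = cdbba$
  rot[1] = dbba$c
  rot[2] = bba$cd
  rot[3] = ba$cdb
  rot[4] = a$cdbb
  rot[5] = $cdbba
Sorted (with $ < everything):
  sorted[0] = $cdbba
  sorted[1] = a$cdbb
  sorted[2] = ba$cdb
  sorted[3] = bba$cd
  sorted[4] = cdbba$
  sorted[5] = dbba$c
sorted[3] = bba$cd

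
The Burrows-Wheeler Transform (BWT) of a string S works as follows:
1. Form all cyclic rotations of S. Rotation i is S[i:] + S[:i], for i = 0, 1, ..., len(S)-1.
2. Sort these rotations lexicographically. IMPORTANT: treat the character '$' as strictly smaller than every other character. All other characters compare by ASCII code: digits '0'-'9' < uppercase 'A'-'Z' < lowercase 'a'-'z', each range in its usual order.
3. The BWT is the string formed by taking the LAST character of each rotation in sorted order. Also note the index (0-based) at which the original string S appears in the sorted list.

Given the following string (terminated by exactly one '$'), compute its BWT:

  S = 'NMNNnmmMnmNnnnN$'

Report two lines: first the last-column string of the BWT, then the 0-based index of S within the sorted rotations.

Answer: NNmn$MNmmnnnMNnN
4

Derivation:
All 16 rotations (rotation i = S[i:]+S[:i]):
  rot[0] = NMNNnmmMnmNnnnN$
  rot[1] = MNNnmmMnmNnnnN$N
  rot[2] = NNnmmMnmNnnnN$NM
  rot[3] = NnmmMnmNnnnN$NMN
  rot[4] = nmmMnmNnnnN$NMNN
  rot[5] = mmMnmNnnnN$NMNNn
  rot[6] = mMnmNnnnN$NMNNnm
  rot[7] = MnmNnnnN$NMNNnmm
  rot[8] = nmNnnnN$NMNNnmmM
  rot[9] = mNnnnN$NMNNnmmMn
  rot[10] = NnnnN$NMNNnmmMnm
  rot[11] = nnnN$NMNNnmmMnmN
  rot[12] = nnN$NMNNnmmMnmNn
  rot[13] = nN$NMNNnmmMnmNnn
  rot[14] = N$NMNNnmmMnmNnnn
  rot[15] = $NMNNnmmMnmNnnnN
Sorted (with $ < everything):
  sorted[0] = $NMNNnmmMnmNnnnN  (last char: 'N')
  sorted[1] = MNNnmmMnmNnnnN$N  (last char: 'N')
  sorted[2] = MnmNnnnN$NMNNnmm  (last char: 'm')
  sorted[3] = N$NMNNnmmMnmNnnn  (last char: 'n')
  sorted[4] = NMNNnmmMnmNnnnN$  (last char: '$')
  sorted[5] = NNnmmMnmNnnnN$NM  (last char: 'M')
  sorted[6] = NnmmMnmNnnnN$NMN  (last char: 'N')
  sorted[7] = NnnnN$NMNNnmmMnm  (last char: 'm')
  sorted[8] = mMnmNnnnN$NMNNnm  (last char: 'm')
  sorted[9] = mNnnnN$NMNNnmmMn  (last char: 'n')
  sorted[10] = mmMnmNnnnN$NMNNn  (last char: 'n')
  sorted[11] = nN$NMNNnmmMnmNnn  (last char: 'n')
  sorted[12] = nmNnnnN$NMNNnmmM  (last char: 'M')
  sorted[13] = nmmMnmNnnnN$NMNN  (last char: 'N')
  sorted[14] = nnN$NMNNnmmMnmNn  (last char: 'n')
  sorted[15] = nnnN$NMNNnmmMnmN  (last char: 'N')
Last column: NNmn$MNmmnnnMNnN
Original string S is at sorted index 4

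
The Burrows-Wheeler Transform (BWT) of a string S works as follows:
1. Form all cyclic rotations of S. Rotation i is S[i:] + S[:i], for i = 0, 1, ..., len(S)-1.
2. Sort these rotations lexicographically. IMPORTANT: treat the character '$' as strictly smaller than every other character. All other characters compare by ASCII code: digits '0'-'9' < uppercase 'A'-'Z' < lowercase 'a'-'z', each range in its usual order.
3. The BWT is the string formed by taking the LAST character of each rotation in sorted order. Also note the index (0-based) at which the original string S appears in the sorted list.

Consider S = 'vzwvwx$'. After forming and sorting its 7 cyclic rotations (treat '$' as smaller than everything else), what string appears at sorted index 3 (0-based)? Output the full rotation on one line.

Answer: wvwx$vz

Derivation:
All 7 rotations (rotation i = S[i:]+S[:i]):
  rot[0] = vzwvwx$
  rot[1] = zwvwx$v
  rot[2] = wvwx$vz
  rot[3] = vwx$vzw
  rot[4] = wx$vzwv
  rot[5] = x$vzwvw
  rot[6] = $vzwvwx
Sorted (with $ < everything):
  sorted[0] = $vzwvwx
  sorted[1] = vwx$vzw
  sorted[2] = vzwvwx$
  sorted[3] = wvwx$vz
  sorted[4] = wx$vzwv
  sorted[5] = x$vzwvw
  sorted[6] = zwvwx$v
sorted[3] = wvwx$vz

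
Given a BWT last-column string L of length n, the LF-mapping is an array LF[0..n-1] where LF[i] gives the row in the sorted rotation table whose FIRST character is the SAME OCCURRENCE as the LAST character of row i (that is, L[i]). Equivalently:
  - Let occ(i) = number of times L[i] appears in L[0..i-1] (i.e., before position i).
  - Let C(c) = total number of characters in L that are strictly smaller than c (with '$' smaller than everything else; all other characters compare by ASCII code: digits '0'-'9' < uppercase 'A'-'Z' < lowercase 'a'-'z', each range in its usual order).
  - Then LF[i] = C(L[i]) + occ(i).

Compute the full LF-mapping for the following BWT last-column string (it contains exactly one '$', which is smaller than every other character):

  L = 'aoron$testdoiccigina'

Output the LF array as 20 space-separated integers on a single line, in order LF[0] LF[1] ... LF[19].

Char counts: '$':1, 'a':2, 'c':2, 'd':1, 'e':1, 'g':1, 'i':3, 'n':2, 'o':3, 'r':1, 's':1, 't':2
C (first-col start): C('$')=0, C('a')=1, C('c')=3, C('d')=5, C('e')=6, C('g')=7, C('i')=8, C('n')=11, C('o')=13, C('r')=16, C('s')=17, C('t')=18
L[0]='a': occ=0, LF[0]=C('a')+0=1+0=1
L[1]='o': occ=0, LF[1]=C('o')+0=13+0=13
L[2]='r': occ=0, LF[2]=C('r')+0=16+0=16
L[3]='o': occ=1, LF[3]=C('o')+1=13+1=14
L[4]='n': occ=0, LF[4]=C('n')+0=11+0=11
L[5]='$': occ=0, LF[5]=C('$')+0=0+0=0
L[6]='t': occ=0, LF[6]=C('t')+0=18+0=18
L[7]='e': occ=0, LF[7]=C('e')+0=6+0=6
L[8]='s': occ=0, LF[8]=C('s')+0=17+0=17
L[9]='t': occ=1, LF[9]=C('t')+1=18+1=19
L[10]='d': occ=0, LF[10]=C('d')+0=5+0=5
L[11]='o': occ=2, LF[11]=C('o')+2=13+2=15
L[12]='i': occ=0, LF[12]=C('i')+0=8+0=8
L[13]='c': occ=0, LF[13]=C('c')+0=3+0=3
L[14]='c': occ=1, LF[14]=C('c')+1=3+1=4
L[15]='i': occ=1, LF[15]=C('i')+1=8+1=9
L[16]='g': occ=0, LF[16]=C('g')+0=7+0=7
L[17]='i': occ=2, LF[17]=C('i')+2=8+2=10
L[18]='n': occ=1, LF[18]=C('n')+1=11+1=12
L[19]='a': occ=1, LF[19]=C('a')+1=1+1=2

Answer: 1 13 16 14 11 0 18 6 17 19 5 15 8 3 4 9 7 10 12 2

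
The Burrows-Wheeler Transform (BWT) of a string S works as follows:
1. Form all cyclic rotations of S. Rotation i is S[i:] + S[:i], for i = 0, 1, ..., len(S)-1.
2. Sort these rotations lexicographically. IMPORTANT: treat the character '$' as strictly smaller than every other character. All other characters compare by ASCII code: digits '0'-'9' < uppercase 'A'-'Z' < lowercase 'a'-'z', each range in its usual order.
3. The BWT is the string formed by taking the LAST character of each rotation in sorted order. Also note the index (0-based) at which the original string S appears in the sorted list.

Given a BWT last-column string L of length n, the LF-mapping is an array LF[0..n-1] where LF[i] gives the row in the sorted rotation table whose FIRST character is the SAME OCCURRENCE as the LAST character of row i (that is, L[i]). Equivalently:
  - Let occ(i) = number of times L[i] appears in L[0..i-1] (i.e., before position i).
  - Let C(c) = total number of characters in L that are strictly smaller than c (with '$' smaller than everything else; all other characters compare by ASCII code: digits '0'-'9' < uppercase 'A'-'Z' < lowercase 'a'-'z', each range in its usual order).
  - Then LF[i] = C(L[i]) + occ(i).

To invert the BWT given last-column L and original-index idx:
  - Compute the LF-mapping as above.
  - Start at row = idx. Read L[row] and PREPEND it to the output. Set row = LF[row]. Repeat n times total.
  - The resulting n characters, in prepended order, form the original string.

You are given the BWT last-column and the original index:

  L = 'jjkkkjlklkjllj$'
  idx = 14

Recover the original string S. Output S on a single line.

Answer: llkjkkkjjllkjj$

Derivation:
LF mapping: 1 2 6 7 8 3 11 9 12 10 4 13 14 5 0
Walk LF starting at row 14, prepending L[row]:
  step 1: row=14, L[14]='$', prepend. Next row=LF[14]=0
  step 2: row=0, L[0]='j', prepend. Next row=LF[0]=1
  step 3: row=1, L[1]='j', prepend. Next row=LF[1]=2
  step 4: row=2, L[2]='k', prepend. Next row=LF[2]=6
  step 5: row=6, L[6]='l', prepend. Next row=LF[6]=11
  step 6: row=11, L[11]='l', prepend. Next row=LF[11]=13
  step 7: row=13, L[13]='j', prepend. Next row=LF[13]=5
  step 8: row=5, L[5]='j', prepend. Next row=LF[5]=3
  step 9: row=3, L[3]='k', prepend. Next row=LF[3]=7
  step 10: row=7, L[7]='k', prepend. Next row=LF[7]=9
  step 11: row=9, L[9]='k', prepend. Next row=LF[9]=10
  step 12: row=10, L[10]='j', prepend. Next row=LF[10]=4
  step 13: row=4, L[4]='k', prepend. Next row=LF[4]=8
  step 14: row=8, L[8]='l', prepend. Next row=LF[8]=12
  step 15: row=12, L[12]='l', prepend. Next row=LF[12]=14
Reversed output: llkjkkkjjllkjj$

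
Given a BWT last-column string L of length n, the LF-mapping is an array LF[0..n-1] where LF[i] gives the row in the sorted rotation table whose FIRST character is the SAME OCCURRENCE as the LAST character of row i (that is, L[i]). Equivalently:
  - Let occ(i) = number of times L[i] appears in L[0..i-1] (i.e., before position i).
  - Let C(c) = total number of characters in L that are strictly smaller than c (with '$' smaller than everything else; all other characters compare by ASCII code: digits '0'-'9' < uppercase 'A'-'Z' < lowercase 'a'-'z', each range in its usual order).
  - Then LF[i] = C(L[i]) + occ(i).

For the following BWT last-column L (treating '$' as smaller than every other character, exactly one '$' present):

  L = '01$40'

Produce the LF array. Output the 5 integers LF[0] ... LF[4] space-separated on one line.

Answer: 1 3 0 4 2

Derivation:
Char counts: '$':1, '0':2, '1':1, '4':1
C (first-col start): C('$')=0, C('0')=1, C('1')=3, C('4')=4
L[0]='0': occ=0, LF[0]=C('0')+0=1+0=1
L[1]='1': occ=0, LF[1]=C('1')+0=3+0=3
L[2]='$': occ=0, LF[2]=C('$')+0=0+0=0
L[3]='4': occ=0, LF[3]=C('4')+0=4+0=4
L[4]='0': occ=1, LF[4]=C('0')+1=1+1=2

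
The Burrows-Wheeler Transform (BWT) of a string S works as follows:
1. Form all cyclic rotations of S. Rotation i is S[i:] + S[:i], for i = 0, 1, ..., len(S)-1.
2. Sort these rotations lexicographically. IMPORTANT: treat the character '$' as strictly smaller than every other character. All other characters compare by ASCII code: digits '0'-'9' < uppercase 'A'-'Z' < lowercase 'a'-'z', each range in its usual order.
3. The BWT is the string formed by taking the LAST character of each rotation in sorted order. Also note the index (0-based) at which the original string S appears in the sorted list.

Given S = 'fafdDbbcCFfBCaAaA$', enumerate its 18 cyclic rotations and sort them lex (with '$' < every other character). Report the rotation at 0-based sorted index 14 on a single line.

Answer: dDbbcCFfBCaAaA$faf

Derivation:
All 18 rotations (rotation i = S[i:]+S[:i]):
  rot[0] = fafdDbbcCFfBCaAaA$
  rot[1] = afdDbbcCFfBCaAaA$f
  rot[2] = fdDbbcCFfBCaAaA$fa
  rot[3] = dDbbcCFfBCaAaA$faf
  rot[4] = DbbcCFfBCaAaA$fafd
  rot[5] = bbcCFfBCaAaA$fafdD
  rot[6] = bcCFfBCaAaA$fafdDb
  rot[7] = cCFfBCaAaA$fafdDbb
  rot[8] = CFfBCaAaA$fafdDbbc
  rot[9] = FfBCaAaA$fafdDbbcC
  rot[10] = fBCaAaA$fafdDbbcCF
  rot[11] = BCaAaA$fafdDbbcCFf
  rot[12] = CaAaA$fafdDbbcCFfB
  rot[13] = aAaA$fafdDbbcCFfBC
  rot[14] = AaA$fafdDbbcCFfBCa
  rot[15] = aA$fafdDbbcCFfBCaA
  rot[16] = A$fafdDbbcCFfBCaAa
  rot[17] = $fafdDbbcCFfBCaAaA
Sorted (with $ < everything):
  sorted[0] = $fafdDbbcCFfBCaAaA
  sorted[1] = A$fafdDbbcCFfBCaAa
  sorted[2] = AaA$fafdDbbcCFfBCa
  sorted[3] = BCaAaA$fafdDbbcCFf
  sorted[4] = CFfBCaAaA$fafdDbbc
  sorted[5] = CaAaA$fafdDbbcCFfB
  sorted[6] = DbbcCFfBCaAaA$fafd
  sorted[7] = FfBCaAaA$fafdDbbcC
  sorted[8] = aA$fafdDbbcCFfBCaA
  sorted[9] = aAaA$fafdDbbcCFfBC
  sorted[10] = afdDbbcCFfBCaAaA$f
  sorted[11] = bbcCFfBCaAaA$fafdD
  sorted[12] = bcCFfBCaAaA$fafdDb
  sorted[13] = cCFfBCaAaA$fafdDbb
  sorted[14] = dDbbcCFfBCaAaA$faf
  sorted[15] = fBCaAaA$fafdDbbcCF
  sorted[16] = fafdDbbcCFfBCaAaA$
  sorted[17] = fdDbbcCFfBCaAaA$fa
sorted[14] = dDbbcCFfBCaAaA$faf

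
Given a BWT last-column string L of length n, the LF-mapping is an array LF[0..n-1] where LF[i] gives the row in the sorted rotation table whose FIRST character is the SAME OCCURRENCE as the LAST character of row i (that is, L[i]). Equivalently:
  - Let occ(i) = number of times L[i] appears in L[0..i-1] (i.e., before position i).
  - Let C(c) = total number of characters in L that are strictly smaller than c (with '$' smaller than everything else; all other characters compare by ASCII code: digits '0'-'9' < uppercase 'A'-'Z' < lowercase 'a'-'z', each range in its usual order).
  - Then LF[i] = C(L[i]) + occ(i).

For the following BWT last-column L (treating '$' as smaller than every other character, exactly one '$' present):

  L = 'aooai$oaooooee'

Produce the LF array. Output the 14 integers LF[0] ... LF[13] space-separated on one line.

Answer: 1 7 8 2 6 0 9 3 10 11 12 13 4 5

Derivation:
Char counts: '$':1, 'a':3, 'e':2, 'i':1, 'o':7
C (first-col start): C('$')=0, C('a')=1, C('e')=4, C('i')=6, C('o')=7
L[0]='a': occ=0, LF[0]=C('a')+0=1+0=1
L[1]='o': occ=0, LF[1]=C('o')+0=7+0=7
L[2]='o': occ=1, LF[2]=C('o')+1=7+1=8
L[3]='a': occ=1, LF[3]=C('a')+1=1+1=2
L[4]='i': occ=0, LF[4]=C('i')+0=6+0=6
L[5]='$': occ=0, LF[5]=C('$')+0=0+0=0
L[6]='o': occ=2, LF[6]=C('o')+2=7+2=9
L[7]='a': occ=2, LF[7]=C('a')+2=1+2=3
L[8]='o': occ=3, LF[8]=C('o')+3=7+3=10
L[9]='o': occ=4, LF[9]=C('o')+4=7+4=11
L[10]='o': occ=5, LF[10]=C('o')+5=7+5=12
L[11]='o': occ=6, LF[11]=C('o')+6=7+6=13
L[12]='e': occ=0, LF[12]=C('e')+0=4+0=4
L[13]='e': occ=1, LF[13]=C('e')+1=4+1=5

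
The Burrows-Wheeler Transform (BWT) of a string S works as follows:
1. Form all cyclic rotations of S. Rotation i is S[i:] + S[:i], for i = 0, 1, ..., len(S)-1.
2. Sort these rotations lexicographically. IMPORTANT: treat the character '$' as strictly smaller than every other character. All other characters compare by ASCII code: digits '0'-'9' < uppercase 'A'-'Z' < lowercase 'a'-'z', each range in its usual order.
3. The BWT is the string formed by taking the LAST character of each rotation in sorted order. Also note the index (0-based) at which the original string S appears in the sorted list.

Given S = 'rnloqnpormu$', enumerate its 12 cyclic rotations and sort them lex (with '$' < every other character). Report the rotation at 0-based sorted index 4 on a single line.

Answer: npormu$rnloq

Derivation:
All 12 rotations (rotation i = S[i:]+S[:i]):
  rot[0] = rnloqnpormu$
  rot[1] = nloqnpormu$r
  rot[2] = loqnpormu$rn
  rot[3] = oqnpormu$rnl
  rot[4] = qnpormu$rnlo
  rot[5] = npormu$rnloq
  rot[6] = pormu$rnloqn
  rot[7] = ormu$rnloqnp
  rot[8] = rmu$rnloqnpo
  rot[9] = mu$rnloqnpor
  rot[10] = u$rnloqnporm
  rot[11] = $rnloqnpormu
Sorted (with $ < everything):
  sorted[0] = $rnloqnpormu
  sorted[1] = loqnpormu$rn
  sorted[2] = mu$rnloqnpor
  sorted[3] = nloqnpormu$r
  sorted[4] = npormu$rnloq
  sorted[5] = oqnpormu$rnl
  sorted[6] = ormu$rnloqnp
  sorted[7] = pormu$rnloqn
  sorted[8] = qnpormu$rnlo
  sorted[9] = rmu$rnloqnpo
  sorted[10] = rnloqnpormu$
  sorted[11] = u$rnloqnporm
sorted[4] = npormu$rnloq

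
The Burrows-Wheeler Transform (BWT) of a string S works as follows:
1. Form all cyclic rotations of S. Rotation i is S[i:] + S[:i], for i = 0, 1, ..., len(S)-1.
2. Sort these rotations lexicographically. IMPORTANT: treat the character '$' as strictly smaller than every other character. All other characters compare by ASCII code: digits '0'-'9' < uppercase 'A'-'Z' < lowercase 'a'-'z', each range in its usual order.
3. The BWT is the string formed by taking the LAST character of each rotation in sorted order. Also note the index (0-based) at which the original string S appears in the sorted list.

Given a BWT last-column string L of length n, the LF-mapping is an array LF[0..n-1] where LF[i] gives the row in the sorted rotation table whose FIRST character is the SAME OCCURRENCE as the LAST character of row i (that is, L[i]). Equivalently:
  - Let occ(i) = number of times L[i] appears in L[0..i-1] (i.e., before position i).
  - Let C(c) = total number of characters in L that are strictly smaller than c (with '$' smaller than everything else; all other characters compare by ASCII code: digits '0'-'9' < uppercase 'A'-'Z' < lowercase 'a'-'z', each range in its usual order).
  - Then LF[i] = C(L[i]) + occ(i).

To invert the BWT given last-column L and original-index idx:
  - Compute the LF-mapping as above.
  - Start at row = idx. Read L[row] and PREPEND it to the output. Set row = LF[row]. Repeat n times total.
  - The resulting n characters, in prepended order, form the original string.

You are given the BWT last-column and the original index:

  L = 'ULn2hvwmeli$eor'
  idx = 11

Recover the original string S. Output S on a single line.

Answer: overwhelminL2U$

Derivation:
LF mapping: 3 2 10 1 6 13 14 9 4 8 7 0 5 11 12
Walk LF starting at row 11, prepending L[row]:
  step 1: row=11, L[11]='$', prepend. Next row=LF[11]=0
  step 2: row=0, L[0]='U', prepend. Next row=LF[0]=3
  step 3: row=3, L[3]='2', prepend. Next row=LF[3]=1
  step 4: row=1, L[1]='L', prepend. Next row=LF[1]=2
  step 5: row=2, L[2]='n', prepend. Next row=LF[2]=10
  step 6: row=10, L[10]='i', prepend. Next row=LF[10]=7
  step 7: row=7, L[7]='m', prepend. Next row=LF[7]=9
  step 8: row=9, L[9]='l', prepend. Next row=LF[9]=8
  step 9: row=8, L[8]='e', prepend. Next row=LF[8]=4
  step 10: row=4, L[4]='h', prepend. Next row=LF[4]=6
  step 11: row=6, L[6]='w', prepend. Next row=LF[6]=14
  step 12: row=14, L[14]='r', prepend. Next row=LF[14]=12
  step 13: row=12, L[12]='e', prepend. Next row=LF[12]=5
  step 14: row=5, L[5]='v', prepend. Next row=LF[5]=13
  step 15: row=13, L[13]='o', prepend. Next row=LF[13]=11
Reversed output: overwhelminL2U$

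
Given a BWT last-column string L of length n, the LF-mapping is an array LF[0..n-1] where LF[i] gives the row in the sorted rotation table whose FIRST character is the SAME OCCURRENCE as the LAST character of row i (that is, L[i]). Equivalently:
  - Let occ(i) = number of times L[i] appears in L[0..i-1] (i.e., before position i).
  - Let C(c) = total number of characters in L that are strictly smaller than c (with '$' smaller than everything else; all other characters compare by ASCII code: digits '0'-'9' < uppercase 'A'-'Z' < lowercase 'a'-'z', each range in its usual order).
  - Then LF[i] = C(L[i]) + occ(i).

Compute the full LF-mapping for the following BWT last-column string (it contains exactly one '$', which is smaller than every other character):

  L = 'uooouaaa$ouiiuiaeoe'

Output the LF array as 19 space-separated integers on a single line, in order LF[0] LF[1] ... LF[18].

Char counts: '$':1, 'a':4, 'e':2, 'i':3, 'o':5, 'u':4
C (first-col start): C('$')=0, C('a')=1, C('e')=5, C('i')=7, C('o')=10, C('u')=15
L[0]='u': occ=0, LF[0]=C('u')+0=15+0=15
L[1]='o': occ=0, LF[1]=C('o')+0=10+0=10
L[2]='o': occ=1, LF[2]=C('o')+1=10+1=11
L[3]='o': occ=2, LF[3]=C('o')+2=10+2=12
L[4]='u': occ=1, LF[4]=C('u')+1=15+1=16
L[5]='a': occ=0, LF[5]=C('a')+0=1+0=1
L[6]='a': occ=1, LF[6]=C('a')+1=1+1=2
L[7]='a': occ=2, LF[7]=C('a')+2=1+2=3
L[8]='$': occ=0, LF[8]=C('$')+0=0+0=0
L[9]='o': occ=3, LF[9]=C('o')+3=10+3=13
L[10]='u': occ=2, LF[10]=C('u')+2=15+2=17
L[11]='i': occ=0, LF[11]=C('i')+0=7+0=7
L[12]='i': occ=1, LF[12]=C('i')+1=7+1=8
L[13]='u': occ=3, LF[13]=C('u')+3=15+3=18
L[14]='i': occ=2, LF[14]=C('i')+2=7+2=9
L[15]='a': occ=3, LF[15]=C('a')+3=1+3=4
L[16]='e': occ=0, LF[16]=C('e')+0=5+0=5
L[17]='o': occ=4, LF[17]=C('o')+4=10+4=14
L[18]='e': occ=1, LF[18]=C('e')+1=5+1=6

Answer: 15 10 11 12 16 1 2 3 0 13 17 7 8 18 9 4 5 14 6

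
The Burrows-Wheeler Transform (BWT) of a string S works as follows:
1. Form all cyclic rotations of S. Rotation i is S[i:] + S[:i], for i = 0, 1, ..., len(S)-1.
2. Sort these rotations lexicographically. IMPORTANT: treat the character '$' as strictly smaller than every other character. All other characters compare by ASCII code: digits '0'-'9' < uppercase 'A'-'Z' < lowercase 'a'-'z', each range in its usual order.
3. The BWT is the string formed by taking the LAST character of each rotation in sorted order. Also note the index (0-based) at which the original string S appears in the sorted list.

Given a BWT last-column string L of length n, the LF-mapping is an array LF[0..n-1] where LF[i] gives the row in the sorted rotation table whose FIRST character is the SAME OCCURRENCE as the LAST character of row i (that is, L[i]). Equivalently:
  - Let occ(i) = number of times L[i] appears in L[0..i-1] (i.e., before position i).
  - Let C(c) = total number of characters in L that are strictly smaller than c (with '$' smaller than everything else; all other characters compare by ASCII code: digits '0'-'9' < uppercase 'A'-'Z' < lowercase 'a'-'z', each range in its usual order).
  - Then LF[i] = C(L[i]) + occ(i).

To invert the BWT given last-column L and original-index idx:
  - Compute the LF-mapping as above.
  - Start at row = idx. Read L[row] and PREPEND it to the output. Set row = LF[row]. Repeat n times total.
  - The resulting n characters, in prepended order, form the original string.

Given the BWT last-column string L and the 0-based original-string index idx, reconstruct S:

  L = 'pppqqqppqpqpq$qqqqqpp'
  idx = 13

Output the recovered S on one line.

LF mapping: 1 2 3 10 11 12 4 5 13 6 14 7 15 0 16 17 18 19 20 8 9
Walk LF starting at row 13, prepending L[row]:
  step 1: row=13, L[13]='$', prepend. Next row=LF[13]=0
  step 2: row=0, L[0]='p', prepend. Next row=LF[0]=1
  step 3: row=1, L[1]='p', prepend. Next row=LF[1]=2
  step 4: row=2, L[2]='p', prepend. Next row=LF[2]=3
  step 5: row=3, L[3]='q', prepend. Next row=LF[3]=10
  step 6: row=10, L[10]='q', prepend. Next row=LF[10]=14
  step 7: row=14, L[14]='q', prepend. Next row=LF[14]=16
  step 8: row=16, L[16]='q', prepend. Next row=LF[16]=18
  step 9: row=18, L[18]='q', prepend. Next row=LF[18]=20
  step 10: row=20, L[20]='p', prepend. Next row=LF[20]=9
  step 11: row=9, L[9]='p', prepend. Next row=LF[9]=6
  step 12: row=6, L[6]='p', prepend. Next row=LF[6]=4
  step 13: row=4, L[4]='q', prepend. Next row=LF[4]=11
  step 14: row=11, L[11]='p', prepend. Next row=LF[11]=7
  step 15: row=7, L[7]='p', prepend. Next row=LF[7]=5
  step 16: row=5, L[5]='q', prepend. Next row=LF[5]=12
  step 17: row=12, L[12]='q', prepend. Next row=LF[12]=15
  step 18: row=15, L[15]='q', prepend. Next row=LF[15]=17
  step 19: row=17, L[17]='q', prepend. Next row=LF[17]=19
  step 20: row=19, L[19]='p', prepend. Next row=LF[19]=8
  step 21: row=8, L[8]='q', prepend. Next row=LF[8]=13
Reversed output: qpqqqqppqpppqqqqqppp$

Answer: qpqqqqppqpppqqqqqppp$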